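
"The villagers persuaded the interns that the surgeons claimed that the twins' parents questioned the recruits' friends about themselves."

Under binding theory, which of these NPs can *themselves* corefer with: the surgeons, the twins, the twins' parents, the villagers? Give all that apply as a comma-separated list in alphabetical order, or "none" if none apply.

*themselves* is a reflexive; Principle A requires it to be bound within its binding domain — the clause headed by 'questioned'.
— the surgeons: subject of the clause headed by 'claimed'; c-commands the reflexive but lies outside its binding domain — cannot bind it (Principle A).
— the twins: possessor inside the subject DP of the clause headed by 'questioned'; does not c-command the reflexive — cannot bind it (Principle A).
— the twins' parents: subject of the clause headed by 'questioned'; c-commands the reflexive within its binding domain — allowed (Principle A).
— the villagers: subject of the matrix clause; c-commands the reflexive but lies outside its binding domain — cannot bind it (Principle A).

the twins' parents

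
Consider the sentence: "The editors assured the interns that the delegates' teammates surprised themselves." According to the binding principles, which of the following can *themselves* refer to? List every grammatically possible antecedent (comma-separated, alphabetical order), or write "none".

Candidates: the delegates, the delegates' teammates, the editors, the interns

*themselves* is a reflexive; Principle A requires it to be bound within its binding domain — the clause headed by 'surprised'.
— the delegates: possessor inside the subject DP of the clause headed by 'surprised'; does not c-command the reflexive — cannot bind it (Principle A).
— the delegates' teammates: subject of the clause headed by 'surprised'; c-commands the reflexive within its binding domain — allowed (Principle A).
— the editors: subject of the matrix clause; c-commands the reflexive but lies outside its binding domain — cannot bind it (Principle A).
— the interns: object of the matrix clause; c-commands the reflexive but lies outside its binding domain — cannot bind it (Principle A).

the delegates' teammates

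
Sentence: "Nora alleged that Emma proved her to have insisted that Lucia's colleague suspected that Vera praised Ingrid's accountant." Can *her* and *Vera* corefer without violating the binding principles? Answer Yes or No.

No

*Vera* is an R-expression; Principle C requires it to be free (not bound by any c-commanding expression).
— her: subject of the clause headed by 'insisted'; the pronoun c-commands the R-expression — coreference blocked (Principle C).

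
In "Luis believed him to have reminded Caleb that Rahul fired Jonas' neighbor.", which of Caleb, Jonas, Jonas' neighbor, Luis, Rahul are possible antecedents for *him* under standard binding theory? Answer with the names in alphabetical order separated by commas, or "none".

*him* is a pronoun; Principle B requires it to be free in its binding domain — the matrix clause.
— Caleb: object of the clause headed by 'reminded'; is c-commanded by the pronoun; coreference would bind this R-expression — blocked (Principle C).
— Jonas: possessor inside the object DP of the clause headed by 'fired'; is c-commanded by the pronoun; coreference would bind this R-expression — blocked (Principle C).
— Jonas' neighbor: object of the clause headed by 'fired'; is c-commanded by the pronoun; coreference would bind this R-expression — blocked (Principle C).
— Luis: subject of the matrix clause; c-commands the pronoun within its binding domain — blocked (Principle B).
— Rahul: subject of the clause headed by 'fired'; is c-commanded by the pronoun; coreference would bind this R-expression — blocked (Principle C).

none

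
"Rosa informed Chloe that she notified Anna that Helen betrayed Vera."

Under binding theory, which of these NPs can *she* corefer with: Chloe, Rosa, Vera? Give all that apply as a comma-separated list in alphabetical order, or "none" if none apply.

*she* is a pronoun; Principle B requires it to be free in its binding domain — the clause headed by 'notified'.
— Chloe: object of the matrix clause; c-commands the pronoun but lies outside its binding domain — allowed.
— Rosa: subject of the matrix clause; c-commands the pronoun but lies outside its binding domain — allowed.
— Vera: object of the clause headed by 'betrayed'; is c-commanded by the pronoun; coreference would bind this R-expression — blocked (Principle C).

Chloe, Rosa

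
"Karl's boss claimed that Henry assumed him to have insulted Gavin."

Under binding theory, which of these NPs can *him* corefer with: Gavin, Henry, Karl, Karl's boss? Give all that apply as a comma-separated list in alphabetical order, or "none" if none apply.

*him* is a pronoun; Principle B requires it to be free in its binding domain — the clause headed by 'assumed'.
— Gavin: object of the clause headed by 'insulted'; is c-commanded by the pronoun; coreference would bind this R-expression — blocked (Principle C).
— Henry: subject of the clause headed by 'assumed'; c-commands the pronoun within its binding domain — blocked (Principle B).
— Karl: possessor inside the subject DP of the matrix clause; does not c-command the pronoun — Principle B does not apply; allowed.
— Karl's boss: subject of the matrix clause; c-commands the pronoun but lies outside its binding domain — allowed.

Karl, Karl's boss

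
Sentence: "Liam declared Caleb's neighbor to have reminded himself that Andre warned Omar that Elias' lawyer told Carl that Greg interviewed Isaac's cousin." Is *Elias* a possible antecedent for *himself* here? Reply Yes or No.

*himself* is a reflexive; Principle A requires it to be bound within its binding domain — the clause headed by 'reminded'.
— Elias: possessor inside the subject DP of the clause headed by 'told'; does not c-command the reflexive — cannot bind it (Principle A).

No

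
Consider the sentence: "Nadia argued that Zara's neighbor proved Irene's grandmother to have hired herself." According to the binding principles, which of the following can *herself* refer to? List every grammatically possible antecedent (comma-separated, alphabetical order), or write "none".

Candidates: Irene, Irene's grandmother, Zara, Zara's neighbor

*herself* is a reflexive; Principle A requires it to be bound within its binding domain — the clause headed by 'hired'.
— Irene: possessor inside the subject DP of the clause headed by 'hired'; does not c-command the reflexive — cannot bind it (Principle A).
— Irene's grandmother: subject of the clause headed by 'hired'; c-commands the reflexive within its binding domain — allowed (Principle A).
— Zara: possessor inside the subject DP of the clause headed by 'proved'; does not c-command the reflexive — cannot bind it (Principle A).
— Zara's neighbor: subject of the clause headed by 'proved'; c-commands the reflexive but lies outside its binding domain — cannot bind it (Principle A).

Irene's grandmother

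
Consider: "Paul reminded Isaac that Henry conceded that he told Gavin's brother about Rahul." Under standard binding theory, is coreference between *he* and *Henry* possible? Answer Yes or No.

*Henry* is an R-expression; Principle C requires it to be free (not bound by any c-commanding expression).
— he: subject of the clause headed by 'told'; the pronoun does not c-command the R-expression — coreference allowed.

Yes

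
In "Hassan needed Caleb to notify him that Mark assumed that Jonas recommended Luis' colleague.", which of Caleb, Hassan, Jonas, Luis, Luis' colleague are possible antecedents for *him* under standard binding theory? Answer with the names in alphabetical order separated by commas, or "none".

*him* is a pronoun; Principle B requires it to be free in its binding domain — the clause headed by 'notify'.
— Caleb: subject of the clause headed by 'notify'; c-commands the pronoun within its binding domain — blocked (Principle B).
— Hassan: subject of the matrix clause; c-commands the pronoun but lies outside its binding domain — allowed.
— Jonas: subject of the clause headed by 'recommended'; is c-commanded by the pronoun; coreference would bind this R-expression — blocked (Principle C).
— Luis: possessor inside the object DP of the clause headed by 'recommended'; is c-commanded by the pronoun; coreference would bind this R-expression — blocked (Principle C).
— Luis' colleague: object of the clause headed by 'recommended'; is c-commanded by the pronoun; coreference would bind this R-expression — blocked (Principle C).

Hassan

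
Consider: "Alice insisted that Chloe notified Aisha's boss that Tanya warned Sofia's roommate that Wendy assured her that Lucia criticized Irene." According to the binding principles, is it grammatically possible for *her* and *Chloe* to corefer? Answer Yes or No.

Yes

*her* is a pronoun; Principle B requires it to be free in its binding domain — the clause headed by 'assured'.
— Chloe: subject of the clause headed by 'notified'; c-commands the pronoun but lies outside its binding domain — allowed.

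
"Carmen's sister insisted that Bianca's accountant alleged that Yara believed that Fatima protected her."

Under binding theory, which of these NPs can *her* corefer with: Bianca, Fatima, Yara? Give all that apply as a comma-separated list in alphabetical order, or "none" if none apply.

*her* is a pronoun; Principle B requires it to be free in its binding domain — the clause headed by 'protected'.
— Bianca: possessor inside the subject DP of the clause headed by 'alleged'; does not c-command the pronoun — Principle B does not apply; allowed.
— Fatima: subject of the clause headed by 'protected'; c-commands the pronoun within its binding domain — blocked (Principle B).
— Yara: subject of the clause headed by 'believed'; c-commands the pronoun but lies outside its binding domain — allowed.

Bianca, Yara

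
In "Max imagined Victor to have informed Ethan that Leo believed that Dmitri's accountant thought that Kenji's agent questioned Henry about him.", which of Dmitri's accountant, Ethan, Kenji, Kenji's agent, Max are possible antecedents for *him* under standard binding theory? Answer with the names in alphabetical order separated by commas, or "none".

Dmitri's accountant, Ethan, Kenji, Max

*him* is a pronoun; Principle B requires it to be free in its binding domain — the clause headed by 'questioned'.
— Dmitri's accountant: subject of the clause headed by 'thought'; c-commands the pronoun but lies outside its binding domain — allowed.
— Ethan: object of the clause headed by 'informed'; c-commands the pronoun but lies outside its binding domain — allowed.
— Kenji: possessor inside the subject DP of the clause headed by 'questioned'; does not c-command the pronoun — Principle B does not apply; allowed.
— Kenji's agent: subject of the clause headed by 'questioned'; c-commands the pronoun within its binding domain — blocked (Principle B).
— Max: subject of the matrix clause; c-commands the pronoun but lies outside its binding domain — allowed.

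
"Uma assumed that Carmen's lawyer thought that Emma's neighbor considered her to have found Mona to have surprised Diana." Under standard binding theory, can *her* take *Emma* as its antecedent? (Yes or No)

Yes

*her* is a pronoun; Principle B requires it to be free in its binding domain — the clause headed by 'considered'.
— Emma: possessor inside the subject DP of the clause headed by 'considered'; does not c-command the pronoun — Principle B does not apply; allowed.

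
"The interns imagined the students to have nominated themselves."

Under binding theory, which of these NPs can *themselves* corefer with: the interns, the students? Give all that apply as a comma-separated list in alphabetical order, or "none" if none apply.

*themselves* is a reflexive; Principle A requires it to be bound within its binding domain — the clause headed by 'nominated'.
— the interns: subject of the matrix clause; c-commands the reflexive but lies outside its binding domain — cannot bind it (Principle A).
— the students: subject of the clause headed by 'nominated'; c-commands the reflexive within its binding domain — allowed (Principle A).

the students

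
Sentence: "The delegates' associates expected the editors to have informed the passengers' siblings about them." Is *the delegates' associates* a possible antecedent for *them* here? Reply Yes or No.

*them* is a pronoun; Principle B requires it to be free in its binding domain — the clause headed by 'informed'.
— the delegates' associates: subject of the matrix clause; c-commands the pronoun but lies outside its binding domain — allowed.

Yes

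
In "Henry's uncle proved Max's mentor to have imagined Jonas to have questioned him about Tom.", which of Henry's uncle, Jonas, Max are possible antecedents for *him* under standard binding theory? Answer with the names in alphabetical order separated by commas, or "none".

Henry's uncle, Max

*him* is a pronoun; Principle B requires it to be free in its binding domain — the clause headed by 'questioned'.
— Henry's uncle: subject of the matrix clause; c-commands the pronoun but lies outside its binding domain — allowed.
— Jonas: subject of the clause headed by 'questioned'; c-commands the pronoun within its binding domain — blocked (Principle B).
— Max: possessor inside the subject DP of the clause headed by 'imagined'; does not c-command the pronoun — Principle B does not apply; allowed.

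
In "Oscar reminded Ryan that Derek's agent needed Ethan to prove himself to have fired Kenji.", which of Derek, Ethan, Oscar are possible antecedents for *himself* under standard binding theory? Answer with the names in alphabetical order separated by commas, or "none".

*himself* is a reflexive; Principle A requires it to be bound within its binding domain — the clause headed by 'prove'.
— Derek: possessor inside the subject DP of the clause headed by 'needed'; does not c-command the reflexive — cannot bind it (Principle A).
— Ethan: subject of the clause headed by 'prove'; c-commands the reflexive within its binding domain — allowed (Principle A).
— Oscar: subject of the matrix clause; c-commands the reflexive but lies outside its binding domain — cannot bind it (Principle A).

Ethan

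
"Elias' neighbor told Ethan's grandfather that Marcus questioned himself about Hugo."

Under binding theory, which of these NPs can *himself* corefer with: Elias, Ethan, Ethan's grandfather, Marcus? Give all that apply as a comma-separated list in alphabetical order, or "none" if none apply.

Marcus

*himself* is a reflexive; Principle A requires it to be bound within its binding domain — the clause headed by 'questioned'.
— Elias: possessor inside the subject DP of the matrix clause; does not c-command the reflexive — cannot bind it (Principle A).
— Ethan: possessor inside the object DP of the matrix clause; does not c-command the reflexive — cannot bind it (Principle A).
— Ethan's grandfather: object of the matrix clause; c-commands the reflexive but lies outside its binding domain — cannot bind it (Principle A).
— Marcus: subject of the clause headed by 'questioned'; c-commands the reflexive within its binding domain — allowed (Principle A).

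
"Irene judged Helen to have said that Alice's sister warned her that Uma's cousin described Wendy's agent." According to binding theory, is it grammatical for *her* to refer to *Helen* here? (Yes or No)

Yes

*Helen* is an R-expression; Principle C requires it to be free (not bound by any c-commanding expression).
— her: object of the clause headed by 'warned'; the pronoun does not c-command the R-expression — coreference allowed.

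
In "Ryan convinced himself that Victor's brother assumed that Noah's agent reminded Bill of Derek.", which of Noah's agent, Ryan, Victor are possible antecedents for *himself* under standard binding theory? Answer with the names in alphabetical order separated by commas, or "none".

Ryan

*himself* is a reflexive; Principle A requires it to be bound within its binding domain — the matrix clause.
— Noah's agent: subject of the clause headed by 'reminded'; does not c-command the reflexive — cannot bind it (Principle A).
— Ryan: subject of the matrix clause; c-commands the reflexive within its binding domain — allowed (Principle A).
— Victor: possessor inside the subject DP of the clause headed by 'assumed'; does not c-command the reflexive — cannot bind it (Principle A).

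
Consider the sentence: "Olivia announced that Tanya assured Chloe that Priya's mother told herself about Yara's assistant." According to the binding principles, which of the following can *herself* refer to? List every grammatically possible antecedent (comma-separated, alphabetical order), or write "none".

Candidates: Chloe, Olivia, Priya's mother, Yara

Priya's mother

*herself* is a reflexive; Principle A requires it to be bound within its binding domain — the clause headed by 'told'.
— Chloe: object of the clause headed by 'assured'; c-commands the reflexive but lies outside its binding domain — cannot bind it (Principle A).
— Olivia: subject of the matrix clause; c-commands the reflexive but lies outside its binding domain — cannot bind it (Principle A).
— Priya's mother: subject of the clause headed by 'told'; c-commands the reflexive within its binding domain — allowed (Principle A).
— Yara: possessor inside the second object DP of the clause headed by 'told'; does not c-command the reflexive — cannot bind it (Principle A).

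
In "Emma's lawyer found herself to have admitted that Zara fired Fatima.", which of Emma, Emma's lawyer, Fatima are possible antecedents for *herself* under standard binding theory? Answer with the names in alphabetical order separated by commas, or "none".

Emma's lawyer

*herself* is a reflexive; Principle A requires it to be bound within its binding domain — the matrix clause.
— Emma: possessor inside the subject DP of the matrix clause; does not c-command the reflexive — cannot bind it (Principle A).
— Emma's lawyer: subject of the matrix clause; c-commands the reflexive within its binding domain — allowed (Principle A).
— Fatima: object of the clause headed by 'fired'; does not c-command the reflexive — cannot bind it (Principle A).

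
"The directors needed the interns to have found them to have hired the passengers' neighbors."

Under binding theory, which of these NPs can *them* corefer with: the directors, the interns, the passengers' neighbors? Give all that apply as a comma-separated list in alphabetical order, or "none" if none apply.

*them* is a pronoun; Principle B requires it to be free in its binding domain — the clause headed by 'found'.
— the directors: subject of the matrix clause; c-commands the pronoun but lies outside its binding domain — allowed.
— the interns: subject of the clause headed by 'found'; c-commands the pronoun within its binding domain — blocked (Principle B).
— the passengers' neighbors: object of the clause headed by 'hired'; is c-commanded by the pronoun; coreference would bind this R-expression — blocked (Principle C).

the directors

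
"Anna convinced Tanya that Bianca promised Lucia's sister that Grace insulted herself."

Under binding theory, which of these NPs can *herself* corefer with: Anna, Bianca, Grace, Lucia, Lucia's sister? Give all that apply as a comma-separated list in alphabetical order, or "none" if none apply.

Grace

*herself* is a reflexive; Principle A requires it to be bound within its binding domain — the clause headed by 'insulted'.
— Anna: subject of the matrix clause; c-commands the reflexive but lies outside its binding domain — cannot bind it (Principle A).
— Bianca: subject of the clause headed by 'promised'; c-commands the reflexive but lies outside its binding domain — cannot bind it (Principle A).
— Grace: subject of the clause headed by 'insulted'; c-commands the reflexive within its binding domain — allowed (Principle A).
— Lucia: possessor inside the object DP of the clause headed by 'promised'; does not c-command the reflexive — cannot bind it (Principle A).
— Lucia's sister: object of the clause headed by 'promised'; c-commands the reflexive but lies outside its binding domain — cannot bind it (Principle A).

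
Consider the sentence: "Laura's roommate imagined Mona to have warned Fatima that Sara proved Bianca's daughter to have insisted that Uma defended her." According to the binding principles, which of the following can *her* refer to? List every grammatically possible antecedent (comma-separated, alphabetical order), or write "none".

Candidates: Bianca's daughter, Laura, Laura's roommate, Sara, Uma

Bianca's daughter, Laura, Laura's roommate, Sara

*her* is a pronoun; Principle B requires it to be free in its binding domain — the clause headed by 'defended'.
— Bianca's daughter: subject of the clause headed by 'insisted'; c-commands the pronoun but lies outside its binding domain — allowed.
— Laura: possessor inside the subject DP of the matrix clause; does not c-command the pronoun — Principle B does not apply; allowed.
— Laura's roommate: subject of the matrix clause; c-commands the pronoun but lies outside its binding domain — allowed.
— Sara: subject of the clause headed by 'proved'; c-commands the pronoun but lies outside its binding domain — allowed.
— Uma: subject of the clause headed by 'defended'; c-commands the pronoun within its binding domain — blocked (Principle B).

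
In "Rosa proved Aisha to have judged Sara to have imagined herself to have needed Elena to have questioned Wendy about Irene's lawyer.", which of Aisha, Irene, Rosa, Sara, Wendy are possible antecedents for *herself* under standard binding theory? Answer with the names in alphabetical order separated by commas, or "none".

Sara

*herself* is a reflexive; Principle A requires it to be bound within its binding domain — the clause headed by 'imagined'.
— Aisha: subject of the clause headed by 'judged'; c-commands the reflexive but lies outside its binding domain — cannot bind it (Principle A).
— Irene: possessor inside the second object DP of the clause headed by 'questioned'; does not c-command the reflexive — cannot bind it (Principle A).
— Rosa: subject of the matrix clause; c-commands the reflexive but lies outside its binding domain — cannot bind it (Principle A).
— Sara: subject of the clause headed by 'imagined'; c-commands the reflexive within its binding domain — allowed (Principle A).
— Wendy: object of the clause headed by 'questioned'; does not c-command the reflexive — cannot bind it (Principle A).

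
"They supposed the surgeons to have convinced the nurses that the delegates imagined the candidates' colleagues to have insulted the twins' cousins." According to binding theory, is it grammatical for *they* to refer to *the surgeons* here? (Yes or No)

*the surgeons* is an R-expression; Principle C requires it to be free (not bound by any c-commanding expression).
— they: subject of the matrix clause; the pronoun c-commands the R-expression — coreference blocked (Principle C).

No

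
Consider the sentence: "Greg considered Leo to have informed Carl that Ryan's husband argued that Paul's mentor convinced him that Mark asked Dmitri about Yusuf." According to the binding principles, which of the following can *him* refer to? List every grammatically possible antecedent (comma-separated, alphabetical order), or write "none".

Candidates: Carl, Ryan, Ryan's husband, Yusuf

*him* is a pronoun; Principle B requires it to be free in its binding domain — the clause headed by 'convinced'.
— Carl: object of the clause headed by 'informed'; c-commands the pronoun but lies outside its binding domain — allowed.
— Ryan: possessor inside the subject DP of the clause headed by 'argued'; does not c-command the pronoun — Principle B does not apply; allowed.
— Ryan's husband: subject of the clause headed by 'argued'; c-commands the pronoun but lies outside its binding domain — allowed.
— Yusuf: second object of the clause headed by 'asked'; is c-commanded by the pronoun; coreference would bind this R-expression — blocked (Principle C).

Carl, Ryan, Ryan's husband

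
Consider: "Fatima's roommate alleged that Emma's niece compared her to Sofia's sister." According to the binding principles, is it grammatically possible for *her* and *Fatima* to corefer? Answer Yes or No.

*her* is a pronoun; Principle B requires it to be free in its binding domain — the clause headed by 'compared'.
— Fatima: possessor inside the subject DP of the matrix clause; does not c-command the pronoun — Principle B does not apply; allowed.

Yes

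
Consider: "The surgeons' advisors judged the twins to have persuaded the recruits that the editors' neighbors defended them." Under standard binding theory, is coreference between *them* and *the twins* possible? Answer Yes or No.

Yes

*the twins* is an R-expression; Principle C requires it to be free (not bound by any c-commanding expression).
— them: object of the clause headed by 'defended'; the pronoun does not c-command the R-expression — coreference allowed.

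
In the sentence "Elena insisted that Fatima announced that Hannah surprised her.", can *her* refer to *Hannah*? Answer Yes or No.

*her* is a pronoun; Principle B requires it to be free in its binding domain — the clause headed by 'surprised'.
— Hannah: subject of the clause headed by 'surprised'; c-commands the pronoun within its binding domain — blocked (Principle B).

No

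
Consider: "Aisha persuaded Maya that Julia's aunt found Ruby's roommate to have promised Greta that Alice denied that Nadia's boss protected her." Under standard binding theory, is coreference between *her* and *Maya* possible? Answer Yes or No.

Yes

*Maya* is an R-expression; Principle C requires it to be free (not bound by any c-commanding expression).
— her: object of the clause headed by 'protected'; the pronoun does not c-command the R-expression — coreference allowed.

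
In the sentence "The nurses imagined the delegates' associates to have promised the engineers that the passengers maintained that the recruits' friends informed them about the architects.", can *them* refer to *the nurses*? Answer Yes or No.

*them* is a pronoun; Principle B requires it to be free in its binding domain — the clause headed by 'informed'.
— the nurses: subject of the matrix clause; c-commands the pronoun but lies outside its binding domain — allowed.

Yes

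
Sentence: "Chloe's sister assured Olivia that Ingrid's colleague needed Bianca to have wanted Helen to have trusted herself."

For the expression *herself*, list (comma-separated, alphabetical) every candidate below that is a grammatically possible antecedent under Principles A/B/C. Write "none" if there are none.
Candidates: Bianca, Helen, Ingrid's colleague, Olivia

*herself* is a reflexive; Principle A requires it to be bound within its binding domain — the clause headed by 'trusted'.
— Bianca: subject of the clause headed by 'wanted'; c-commands the reflexive but lies outside its binding domain — cannot bind it (Principle A).
— Helen: subject of the clause headed by 'trusted'; c-commands the reflexive within its binding domain — allowed (Principle A).
— Ingrid's colleague: subject of the clause headed by 'needed'; c-commands the reflexive but lies outside its binding domain — cannot bind it (Principle A).
— Olivia: object of the matrix clause; c-commands the reflexive but lies outside its binding domain — cannot bind it (Principle A).

Helen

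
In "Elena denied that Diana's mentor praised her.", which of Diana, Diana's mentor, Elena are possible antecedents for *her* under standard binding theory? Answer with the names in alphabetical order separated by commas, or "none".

*her* is a pronoun; Principle B requires it to be free in its binding domain — the clause headed by 'praised'.
— Diana: possessor inside the subject DP of the clause headed by 'praised'; does not c-command the pronoun — Principle B does not apply; allowed.
— Diana's mentor: subject of the clause headed by 'praised'; c-commands the pronoun within its binding domain — blocked (Principle B).
— Elena: subject of the matrix clause; c-commands the pronoun but lies outside its binding domain — allowed.

Diana, Elena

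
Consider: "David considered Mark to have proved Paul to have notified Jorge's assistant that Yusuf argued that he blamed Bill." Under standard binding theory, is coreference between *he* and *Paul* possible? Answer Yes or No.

Yes

*Paul* is an R-expression; Principle C requires it to be free (not bound by any c-commanding expression).
— he: subject of the clause headed by 'blamed'; the pronoun does not c-command the R-expression — coreference allowed.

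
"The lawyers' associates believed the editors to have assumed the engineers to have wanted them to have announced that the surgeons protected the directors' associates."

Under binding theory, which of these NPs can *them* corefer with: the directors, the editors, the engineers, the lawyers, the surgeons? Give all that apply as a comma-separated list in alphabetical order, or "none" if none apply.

the editors, the lawyers

*them* is a pronoun; Principle B requires it to be free in its binding domain — the clause headed by 'wanted'.
— the directors: possessor inside the object DP of the clause headed by 'protected'; is c-commanded by the pronoun; coreference would bind this R-expression — blocked (Principle C).
— the editors: subject of the clause headed by 'assumed'; c-commands the pronoun but lies outside its binding domain — allowed.
— the engineers: subject of the clause headed by 'wanted'; c-commands the pronoun within its binding domain — blocked (Principle B).
— the lawyers: possessor inside the subject DP of the matrix clause; does not c-command the pronoun — Principle B does not apply; allowed.
— the surgeons: subject of the clause headed by 'protected'; is c-commanded by the pronoun; coreference would bind this R-expression — blocked (Principle C).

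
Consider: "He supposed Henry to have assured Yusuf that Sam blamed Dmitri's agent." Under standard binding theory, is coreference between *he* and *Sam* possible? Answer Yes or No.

*Sam* is an R-expression; Principle C requires it to be free (not bound by any c-commanding expression).
— he: subject of the matrix clause; the pronoun c-commands the R-expression — coreference blocked (Principle C).

No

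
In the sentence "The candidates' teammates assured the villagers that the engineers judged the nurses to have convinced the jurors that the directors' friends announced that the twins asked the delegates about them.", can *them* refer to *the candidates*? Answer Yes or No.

Yes

*them* is a pronoun; Principle B requires it to be free in its binding domain — the clause headed by 'asked'.
— the candidates: possessor inside the subject DP of the matrix clause; does not c-command the pronoun — Principle B does not apply; allowed.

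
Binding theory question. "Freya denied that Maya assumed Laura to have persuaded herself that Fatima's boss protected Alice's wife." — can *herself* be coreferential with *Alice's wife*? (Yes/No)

No

*herself* is a reflexive; Principle A requires it to be bound within its binding domain — the clause headed by 'persuaded'.
— Alice's wife: object of the clause headed by 'protected'; does not c-command the reflexive — cannot bind it (Principle A).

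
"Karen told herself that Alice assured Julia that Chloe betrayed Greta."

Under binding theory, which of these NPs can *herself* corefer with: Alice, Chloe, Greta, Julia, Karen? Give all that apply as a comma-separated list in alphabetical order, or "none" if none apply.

*herself* is a reflexive; Principle A requires it to be bound within its binding domain — the matrix clause.
— Alice: subject of the clause headed by 'assured'; does not c-command the reflexive — cannot bind it (Principle A).
— Chloe: subject of the clause headed by 'betrayed'; does not c-command the reflexive — cannot bind it (Principle A).
— Greta: object of the clause headed by 'betrayed'; does not c-command the reflexive — cannot bind it (Principle A).
— Julia: object of the clause headed by 'assured'; does not c-command the reflexive — cannot bind it (Principle A).
— Karen: subject of the matrix clause; c-commands the reflexive within its binding domain — allowed (Principle A).

Karen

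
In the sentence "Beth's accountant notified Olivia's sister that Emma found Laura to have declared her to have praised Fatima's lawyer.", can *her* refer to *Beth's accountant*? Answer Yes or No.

Yes

*her* is a pronoun; Principle B requires it to be free in its binding domain — the clause headed by 'declared'.
— Beth's accountant: subject of the matrix clause; c-commands the pronoun but lies outside its binding domain — allowed.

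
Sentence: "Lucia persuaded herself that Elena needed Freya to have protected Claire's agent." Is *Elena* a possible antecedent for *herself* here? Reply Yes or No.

*herself* is a reflexive; Principle A requires it to be bound within its binding domain — the matrix clause.
— Elena: subject of the clause headed by 'needed'; does not c-command the reflexive — cannot bind it (Principle A).

No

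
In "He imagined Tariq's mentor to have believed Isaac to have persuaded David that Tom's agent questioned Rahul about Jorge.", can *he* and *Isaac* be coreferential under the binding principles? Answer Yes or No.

No

*Isaac* is an R-expression; Principle C requires it to be free (not bound by any c-commanding expression).
— he: subject of the matrix clause; the pronoun c-commands the R-expression — coreference blocked (Principle C).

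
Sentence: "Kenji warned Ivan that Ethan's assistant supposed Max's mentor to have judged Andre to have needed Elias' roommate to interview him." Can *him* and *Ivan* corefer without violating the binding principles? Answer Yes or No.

*Ivan* is an R-expression; Principle C requires it to be free (not bound by any c-commanding expression).
— him: object of the clause headed by 'interview'; the pronoun does not c-command the R-expression — coreference allowed.

Yes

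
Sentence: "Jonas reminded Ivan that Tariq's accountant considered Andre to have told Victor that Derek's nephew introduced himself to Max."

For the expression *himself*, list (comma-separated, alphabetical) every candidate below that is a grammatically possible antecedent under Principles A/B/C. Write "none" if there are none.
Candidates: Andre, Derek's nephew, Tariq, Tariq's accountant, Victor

Derek's nephew

*himself* is a reflexive; Principle A requires it to be bound within its binding domain — the clause headed by 'introduced'.
— Andre: subject of the clause headed by 'told'; c-commands the reflexive but lies outside its binding domain — cannot bind it (Principle A).
— Derek's nephew: subject of the clause headed by 'introduced'; c-commands the reflexive within its binding domain — allowed (Principle A).
— Tariq: possessor inside the subject DP of the clause headed by 'considered'; does not c-command the reflexive — cannot bind it (Principle A).
— Tariq's accountant: subject of the clause headed by 'considered'; c-commands the reflexive but lies outside its binding domain — cannot bind it (Principle A).
— Victor: object of the clause headed by 'told'; c-commands the reflexive but lies outside its binding domain — cannot bind it (Principle A).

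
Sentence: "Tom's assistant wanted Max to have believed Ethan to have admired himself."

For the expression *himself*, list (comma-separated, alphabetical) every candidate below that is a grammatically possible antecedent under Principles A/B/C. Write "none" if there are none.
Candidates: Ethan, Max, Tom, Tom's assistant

*himself* is a reflexive; Principle A requires it to be bound within its binding domain — the clause headed by 'admired'.
— Ethan: subject of the clause headed by 'admired'; c-commands the reflexive within its binding domain — allowed (Principle A).
— Max: subject of the clause headed by 'believed'; c-commands the reflexive but lies outside its binding domain — cannot bind it (Principle A).
— Tom: possessor inside the subject DP of the matrix clause; does not c-command the reflexive — cannot bind it (Principle A).
— Tom's assistant: subject of the matrix clause; c-commands the reflexive but lies outside its binding domain — cannot bind it (Principle A).

Ethan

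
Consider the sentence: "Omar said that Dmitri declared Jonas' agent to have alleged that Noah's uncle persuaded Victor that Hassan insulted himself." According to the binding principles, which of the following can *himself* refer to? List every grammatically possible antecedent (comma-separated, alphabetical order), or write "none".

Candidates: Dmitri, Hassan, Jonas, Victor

*himself* is a reflexive; Principle A requires it to be bound within its binding domain — the clause headed by 'insulted'.
— Dmitri: subject of the clause headed by 'declared'; c-commands the reflexive but lies outside its binding domain — cannot bind it (Principle A).
— Hassan: subject of the clause headed by 'insulted'; c-commands the reflexive within its binding domain — allowed (Principle A).
— Jonas: possessor inside the subject DP of the clause headed by 'alleged'; does not c-command the reflexive — cannot bind it (Principle A).
— Victor: object of the clause headed by 'persuaded'; c-commands the reflexive but lies outside its binding domain — cannot bind it (Principle A).

Hassan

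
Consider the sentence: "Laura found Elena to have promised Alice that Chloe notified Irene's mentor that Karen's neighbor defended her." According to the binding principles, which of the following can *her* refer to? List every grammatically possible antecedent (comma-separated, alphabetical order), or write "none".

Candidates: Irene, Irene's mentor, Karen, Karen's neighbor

*her* is a pronoun; Principle B requires it to be free in its binding domain — the clause headed by 'defended'.
— Irene: possessor inside the object DP of the clause headed by 'notified'; does not c-command the pronoun — Principle B does not apply; allowed.
— Irene's mentor: object of the clause headed by 'notified'; c-commands the pronoun but lies outside its binding domain — allowed.
— Karen: possessor inside the subject DP of the clause headed by 'defended'; does not c-command the pronoun — Principle B does not apply; allowed.
— Karen's neighbor: subject of the clause headed by 'defended'; c-commands the pronoun within its binding domain — blocked (Principle B).

Irene, Irene's mentor, Karen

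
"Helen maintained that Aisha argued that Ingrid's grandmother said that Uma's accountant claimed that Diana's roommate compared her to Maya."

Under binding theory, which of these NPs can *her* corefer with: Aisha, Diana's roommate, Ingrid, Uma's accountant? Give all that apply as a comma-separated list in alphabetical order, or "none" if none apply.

Aisha, Ingrid, Uma's accountant

*her* is a pronoun; Principle B requires it to be free in its binding domain — the clause headed by 'compared'.
— Aisha: subject of the clause headed by 'argued'; c-commands the pronoun but lies outside its binding domain — allowed.
— Diana's roommate: subject of the clause headed by 'compared'; c-commands the pronoun within its binding domain — blocked (Principle B).
— Ingrid: possessor inside the subject DP of the clause headed by 'said'; does not c-command the pronoun — Principle B does not apply; allowed.
— Uma's accountant: subject of the clause headed by 'claimed'; c-commands the pronoun but lies outside its binding domain — allowed.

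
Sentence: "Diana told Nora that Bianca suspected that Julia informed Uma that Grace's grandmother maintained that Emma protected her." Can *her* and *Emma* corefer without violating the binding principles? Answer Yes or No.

*Emma* is an R-expression; Principle C requires it to be free (not bound by any c-commanding expression).
— her: object of the clause headed by 'protected'; the R-expression locally c-commands the pronoun — coreference blocked (Principle B on the pronoun).

No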